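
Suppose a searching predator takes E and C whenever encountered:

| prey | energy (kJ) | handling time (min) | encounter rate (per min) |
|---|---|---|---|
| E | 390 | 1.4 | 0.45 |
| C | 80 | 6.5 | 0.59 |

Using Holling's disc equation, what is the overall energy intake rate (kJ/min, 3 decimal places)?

R = Σλ_iE_i / (1 + Σλ_ih_i)
Numerator: 0.45×390 + 0.59×80 = 222.7
Denominator: 1 + 0.45×1.4 + 0.59×6.5 = 5.465
R = 222.7/5.465 = 40.75 kJ/min

40.750 kJ/min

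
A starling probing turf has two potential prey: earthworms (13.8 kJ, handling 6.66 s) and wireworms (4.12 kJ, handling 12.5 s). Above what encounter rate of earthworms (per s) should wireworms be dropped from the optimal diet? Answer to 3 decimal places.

0.028 per s

The zero-one rule: include wireworms iff E₂/h₂ > λE₁/(1+λh₁). Equality gives the switch point.
λE₁h₂ = E₂ + λE₂h₁ ⇒ λ = E₂/(E₁h₂ − E₂h₁) = 4.12/(172.5 − 27.44) = 0.0284 per s.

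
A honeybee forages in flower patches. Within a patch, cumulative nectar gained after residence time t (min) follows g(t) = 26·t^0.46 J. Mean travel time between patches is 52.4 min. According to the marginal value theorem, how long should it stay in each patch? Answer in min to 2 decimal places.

44.64 min

By the marginal value theorem, leave when the instantaneous gain rate g'(t) equals the habitat-wide average g(t)/(T + t).
g'(t) = 0.46·26·t^-0.54. Setting 0.46·26·t^-0.54 = 26·t^0.46/(52.4+t) gives 0.46(52.4+t) = t, so 0.54·t = 0.46×52.4.
t* = 0.46×52.4/0.54 = 44.64 min.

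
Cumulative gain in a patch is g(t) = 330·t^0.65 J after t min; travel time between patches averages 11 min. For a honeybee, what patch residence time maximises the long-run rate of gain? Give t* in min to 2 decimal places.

20.43 min

Maximise g(t)/(T+t): set derivative to zero → g'(t)(T+t) = g(t).
g'(t) = 0.65·330·t^-0.35. Setting 0.65·330·t^-0.35 = 330·t^0.65/(11+t) gives 0.65(11+t) = t, so 0.35·t = 0.65×11.
t* = 0.65×11/0.35 = 20.43 min.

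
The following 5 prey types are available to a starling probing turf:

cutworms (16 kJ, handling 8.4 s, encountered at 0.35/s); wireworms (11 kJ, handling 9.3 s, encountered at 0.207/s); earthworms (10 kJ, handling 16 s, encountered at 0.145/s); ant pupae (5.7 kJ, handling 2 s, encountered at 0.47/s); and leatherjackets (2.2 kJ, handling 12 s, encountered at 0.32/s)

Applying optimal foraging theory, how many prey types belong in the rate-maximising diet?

Profitabilities (E/h, kJ/s): ant pupae 2.85, cutworms 1.9, wireworms 1.18, earthworms 0.625, leatherjackets 0.183. Add prey in this order while the next type's profitability exceeds the intake rate on those already taken.
Rate on top 1: 1.381. cutworms: 1.9 > 1.381 → include.
Rate on top 2: 1.697. wireworms: 1.18 < 1.697 → exclude; stop.
Optimal diet: ant pupae, cutworms — 2 of 5 types.

2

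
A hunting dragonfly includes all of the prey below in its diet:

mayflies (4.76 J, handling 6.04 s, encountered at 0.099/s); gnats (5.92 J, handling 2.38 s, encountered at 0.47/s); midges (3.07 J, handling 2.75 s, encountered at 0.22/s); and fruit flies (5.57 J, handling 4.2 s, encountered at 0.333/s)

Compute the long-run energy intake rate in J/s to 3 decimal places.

1.225 J/s

R = (0.099×4.76 + 0.47×5.92 + 0.22×3.07 + 0.333×5.57) / (1 + 0.099×6.04 + 0.47×2.38 + 0.22×2.75 + 0.333×4.2) = 5.784/4.72 = 1.225 J/s.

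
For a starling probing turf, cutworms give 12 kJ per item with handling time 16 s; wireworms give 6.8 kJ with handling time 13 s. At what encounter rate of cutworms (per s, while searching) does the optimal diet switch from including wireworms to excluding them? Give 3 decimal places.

0.144 per s

Drop wireworms once their profitability E₂/h₂ falls below the rate achievable on cutworms alone: E₂/h₂ = λE₁/(1 + λh₁).
Solve for λ: λE₁h₂ = E₂(1 + λh₁) → λ(E₁h₂ − E₂h₁) = E₂ → λ = E₂/(E₁h₂ − E₂h₁).
λ = 6.8/(12×13 − 6.8×16) = 6.8/47.2 = 0.1441 per s.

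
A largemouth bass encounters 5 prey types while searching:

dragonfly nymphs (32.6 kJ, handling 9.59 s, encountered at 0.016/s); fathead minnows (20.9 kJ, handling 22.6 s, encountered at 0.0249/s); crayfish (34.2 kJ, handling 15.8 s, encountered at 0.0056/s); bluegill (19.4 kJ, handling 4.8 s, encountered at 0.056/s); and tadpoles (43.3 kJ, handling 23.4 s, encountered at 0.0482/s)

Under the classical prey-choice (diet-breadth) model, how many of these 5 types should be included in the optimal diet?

4

E/h in descending order: bluegill 4.04, dragonfly nymphs 3.4, crayfish 2.16, tadpoles 1.85, fathead minnows 0.925 kJ/s. The optimal diet is the largest prefix of this list for which every included type satisfies E_i/h_i > R on the types above it.
Rate on top 1: 0.8562. dragonfly nymphs: 3.4 > 0.8562 → include.
Rate on top 2: 1.131. crayfish: 2.16 > 1.131 → include.
Rate on top 3: 1.191. tadpoles: 1.85 > 1.191 → include.
Rate on top 4: 1.473. fathead minnows: 0.925 < 1.473 → exclude; stop.
Optimal diet: bluegill, dragonfly nymphs, crayfish, tadpoles — 4 of 5 types.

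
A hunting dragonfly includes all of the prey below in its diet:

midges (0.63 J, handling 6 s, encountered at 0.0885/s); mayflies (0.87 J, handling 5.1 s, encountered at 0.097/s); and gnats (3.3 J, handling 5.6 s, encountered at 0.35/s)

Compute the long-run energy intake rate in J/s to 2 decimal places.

R = Σλ_iE_i / (1 + Σλ_ih_i)
Numerator: 0.0885×0.63 + 0.097×0.87 + 0.35×3.3 = 1.295
Denominator: 1 + 0.0885×6 + 0.097×5.1 + 0.35×5.6 = 3.986
R = 1.295/3.986 = 0.3249 J/s

0.32 J/s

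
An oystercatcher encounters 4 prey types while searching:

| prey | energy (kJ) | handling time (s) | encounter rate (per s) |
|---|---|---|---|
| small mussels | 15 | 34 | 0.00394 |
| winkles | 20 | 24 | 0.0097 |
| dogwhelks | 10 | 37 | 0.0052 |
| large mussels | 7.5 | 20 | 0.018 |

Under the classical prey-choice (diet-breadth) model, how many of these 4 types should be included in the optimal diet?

Rank by E/h (kJ/s): winkles 0.833, small mussels 0.441, large mussels 0.375, dogwhelks 0.27. Include each in turn until the next type's E/h falls below the running intake rate.
Rate on top 1: 0.1574. small mussels: 0.441 > 0.1574 → include.
Rate on top 2: 0.1852. large mussels: 0.375 > 0.1852 → include.
Rate on top 3: 0.2248. dogwhelks: 0.27 > 0.2248 → include.
Optimal diet: winkles, small mussels, large mussels, dogwhelks — 4 of 4 types.

4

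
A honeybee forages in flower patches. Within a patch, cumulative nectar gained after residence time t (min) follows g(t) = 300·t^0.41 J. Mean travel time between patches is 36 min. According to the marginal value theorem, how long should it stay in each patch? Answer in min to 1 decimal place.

Maximise g(t)/(T+t): set derivative to zero → g'(t)(T+t) = g(t).
g'(t) = 0.41·300·t^-0.59. Setting 0.41·300·t^-0.59 = 300·t^0.41/(36+t) gives 0.41(36+t) = t, so 0.59·t = 0.41×36.
t* = 0.41×36/0.59 = 25.02 min.

25.0 min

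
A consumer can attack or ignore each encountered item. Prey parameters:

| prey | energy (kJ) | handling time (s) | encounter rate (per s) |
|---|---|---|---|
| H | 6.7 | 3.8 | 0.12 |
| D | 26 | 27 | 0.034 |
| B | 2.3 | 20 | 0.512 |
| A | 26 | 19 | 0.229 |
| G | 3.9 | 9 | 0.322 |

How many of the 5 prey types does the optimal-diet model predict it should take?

E/h in descending order: H 1.76, A 1.37, D 0.963, G 0.433, B 0.115 kJ/s. The optimal diet is the largest prefix of this list for which every included type satisfies E_i/h_i > R on the types above it.
Rate on top 1: 0.5522. A: 1.37 > 0.5522 → include.
Rate on top 2: 1.164. D: 0.963 < 1.164 → exclude; stop.
Optimal diet: H, A — 2 of 5 types.

2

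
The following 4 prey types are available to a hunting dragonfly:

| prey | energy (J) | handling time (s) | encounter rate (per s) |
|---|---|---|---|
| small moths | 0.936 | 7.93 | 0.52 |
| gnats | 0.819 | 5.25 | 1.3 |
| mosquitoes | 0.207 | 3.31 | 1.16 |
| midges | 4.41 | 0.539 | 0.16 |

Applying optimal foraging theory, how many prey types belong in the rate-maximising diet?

1

Rank by E/h (J/s): midges 8.18, gnats 0.156, small moths 0.118, mosquitoes 0.0625. Include each in turn until the next type's E/h falls below the running intake rate.
Rate on top 1: 0.6496. gnats: 0.156 < 0.6496 → exclude; stop.
Optimal diet: midges — 1 of 4 types.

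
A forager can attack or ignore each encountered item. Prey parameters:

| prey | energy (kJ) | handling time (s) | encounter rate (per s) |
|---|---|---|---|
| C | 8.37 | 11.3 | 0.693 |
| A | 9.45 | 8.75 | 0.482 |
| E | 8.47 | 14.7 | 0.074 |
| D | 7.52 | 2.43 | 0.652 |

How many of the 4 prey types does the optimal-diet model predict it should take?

1

Profitabilities (E/h, kJ/s): D 3.09, A 1.08, C 0.741, E 0.576. Add prey in this order while the next type's profitability exceeds the intake rate on those already taken.
Rate on top 1: 1.897. A: 1.08 < 1.897 → exclude; stop.
Optimal diet: D — 1 of 4 types.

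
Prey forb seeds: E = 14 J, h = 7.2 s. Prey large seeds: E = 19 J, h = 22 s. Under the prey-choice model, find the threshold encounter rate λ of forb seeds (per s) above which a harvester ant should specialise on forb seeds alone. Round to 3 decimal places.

0.111 per s

The zero-one rule: include large seeds iff E₂/h₂ > λE₁/(1+λh₁). Equality gives the switch point.
λE₁h₂ = E₂ + λE₂h₁ ⇒ λ = E₂/(E₁h₂ − E₂h₁) = 19/(308 − 136.8) = 0.111 per s.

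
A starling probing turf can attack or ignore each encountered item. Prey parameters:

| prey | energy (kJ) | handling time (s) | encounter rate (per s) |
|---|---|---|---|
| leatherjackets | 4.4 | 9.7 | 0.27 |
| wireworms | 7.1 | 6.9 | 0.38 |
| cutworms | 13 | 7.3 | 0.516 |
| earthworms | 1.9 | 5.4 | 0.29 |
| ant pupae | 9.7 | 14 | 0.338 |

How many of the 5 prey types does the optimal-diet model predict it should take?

Profitabilities (E/h, kJ/s): cutworms 1.78, wireworms 1.03, ant pupae 0.693, leatherjackets 0.454, earthworms 0.352. Add prey in this order while the next type's profitability exceeds the intake rate on those already taken.
Rate on top 1: 1.407. wireworms: 1.03 < 1.407 → exclude; stop.
Optimal diet: cutworms — 1 of 5 types.

1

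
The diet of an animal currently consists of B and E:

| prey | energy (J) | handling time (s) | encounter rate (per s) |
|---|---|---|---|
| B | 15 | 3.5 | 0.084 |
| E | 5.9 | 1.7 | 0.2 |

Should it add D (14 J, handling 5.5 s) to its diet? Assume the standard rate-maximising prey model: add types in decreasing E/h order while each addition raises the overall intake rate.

Intake rate on the current diet: R = (0.084×15 + 0.2×5.9) / (1 + 0.084×3.5 + 0.2×1.7) = 2.44/1.634 = 1.493 J/s.
D: E/h = 14/5.5 = 2.545 J/s.
2.545 > 1.493, so adding D raises the average — include it.

Yes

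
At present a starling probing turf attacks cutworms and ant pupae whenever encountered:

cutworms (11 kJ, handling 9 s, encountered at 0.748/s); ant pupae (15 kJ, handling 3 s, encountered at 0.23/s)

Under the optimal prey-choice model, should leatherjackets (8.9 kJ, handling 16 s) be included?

Intake rate on the current diet: R = (0.748×11 + 0.23×15) / (1 + 0.748×9 + 0.23×3) = 11.68/8.422 = 1.387 kJ/s.
Profitability of leatherjackets: 8.9/16 = 0.5563 kJ/s.
0.5563 < 1.387, so adding leatherjackets would lower the average — exclude it.

No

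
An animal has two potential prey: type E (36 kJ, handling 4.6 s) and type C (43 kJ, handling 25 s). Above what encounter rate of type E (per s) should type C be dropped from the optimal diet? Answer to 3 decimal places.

At the threshold, the rate on type E alone equals the profitability of type C: λ·36/(1 + λ·4.6) = 43/25 = 1.72.
Rearranging, λ(36 − 1.72×4.6) = 1.72, so λ = 1.72/28.09 = 0.06124 per s.

0.061 per s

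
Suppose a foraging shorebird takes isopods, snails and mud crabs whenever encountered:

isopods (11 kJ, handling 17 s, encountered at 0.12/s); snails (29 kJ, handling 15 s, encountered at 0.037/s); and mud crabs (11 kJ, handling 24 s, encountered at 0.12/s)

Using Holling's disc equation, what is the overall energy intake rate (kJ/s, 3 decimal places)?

R = (0.12×11 + 0.037×29 + 0.12×11) / (1 + 0.12×17 + 0.037×15 + 0.12×24) = 3.713/6.475 = 0.5734 kJ/s.

0.573 kJ/s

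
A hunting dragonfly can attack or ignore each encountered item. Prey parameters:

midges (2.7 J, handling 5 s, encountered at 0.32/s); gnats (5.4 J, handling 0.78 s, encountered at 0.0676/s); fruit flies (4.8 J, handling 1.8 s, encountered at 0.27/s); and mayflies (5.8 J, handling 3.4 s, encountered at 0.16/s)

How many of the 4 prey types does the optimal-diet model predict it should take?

3

E/h in descending order: gnats 6.92, fruit flies 2.67, mayflies 1.71, midges 0.54 J/s. The optimal diet is the largest prefix of this list for which every included type satisfies E_i/h_i > R on the types above it.
Rate on top 1: 0.3468. fruit flies: 2.67 > 0.3468 → include.
Rate on top 2: 1.079. mayflies: 1.71 > 1.079 → include.
Rate on top 3: 1.243. midges: 0.54 < 1.243 → exclude; stop.
Optimal diet: gnats, fruit flies, mayflies — 3 of 4 types.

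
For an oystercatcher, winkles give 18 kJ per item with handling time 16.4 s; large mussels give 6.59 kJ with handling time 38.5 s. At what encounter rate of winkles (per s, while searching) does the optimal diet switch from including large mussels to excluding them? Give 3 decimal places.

At the threshold, the rate on winkles alone equals the profitability of large mussels: λ·18/(1 + λ·16.4) = 6.59/38.5 = 0.1712.
Rearranging, λ(18 − 0.1712×16.4) = 0.1712, so λ = 0.1712/15.19 = 0.01127 per s.

0.011 per s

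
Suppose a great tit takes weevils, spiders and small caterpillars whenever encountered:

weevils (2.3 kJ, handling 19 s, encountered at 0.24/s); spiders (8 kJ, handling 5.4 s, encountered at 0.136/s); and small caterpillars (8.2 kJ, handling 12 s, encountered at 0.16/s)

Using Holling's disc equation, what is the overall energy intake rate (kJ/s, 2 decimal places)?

Energy encountered per unit search time: 0.24×2.3 + 0.136×8 + 0.16×8.2 = 2.952 kJ/s.
Handling time per unit search time: 0.24×19 + 0.136×5.4 + 0.16×12 = 7.214.
Rate = 2.952/(1 + 7.214) = 0.3594 kJ/s.

0.36 kJ/s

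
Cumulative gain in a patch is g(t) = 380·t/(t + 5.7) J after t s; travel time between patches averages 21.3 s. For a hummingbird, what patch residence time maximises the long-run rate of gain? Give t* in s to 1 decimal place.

Maximise g(t)/(T+t): set derivative to zero → g'(t)(T+t) = g(t).
g'(t) = 380·5.7/(t + 5.7)². Setting 380·5.7/(t+5.7)² = 380t/[(t+5.7)(21.3+t)] gives 5.7(21.3+t) = t(t+5.7), so t² = 5.7×21.3 = 121.4.
t* = √121.4 = 11.02 s.

11.0 s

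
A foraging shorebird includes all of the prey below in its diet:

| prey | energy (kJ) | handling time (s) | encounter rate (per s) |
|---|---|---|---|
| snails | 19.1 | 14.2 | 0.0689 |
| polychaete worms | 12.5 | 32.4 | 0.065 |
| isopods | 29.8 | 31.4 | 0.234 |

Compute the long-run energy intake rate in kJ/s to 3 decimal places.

R = (0.0689×19.1 + 0.065×12.5 + 0.234×29.8) / (1 + 0.0689×14.2 + 0.065×32.4 + 0.234×31.4) = 9.102/11.43 = 0.7962 kJ/s.

0.796 kJ/s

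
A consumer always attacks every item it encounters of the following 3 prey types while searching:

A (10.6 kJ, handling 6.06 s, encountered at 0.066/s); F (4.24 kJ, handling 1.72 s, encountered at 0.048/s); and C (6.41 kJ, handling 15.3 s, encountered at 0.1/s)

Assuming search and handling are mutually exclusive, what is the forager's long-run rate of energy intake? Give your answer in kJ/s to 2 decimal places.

0.51 kJ/s

R = Σλ_iE_i / (1 + Σλ_ih_i)
Numerator: 0.066×10.6 + 0.048×4.24 + 0.1×6.41 = 1.544
Denominator: 1 + 0.066×6.06 + 0.048×1.72 + 0.1×15.3 = 3.013
R = 1.544/3.013 = 0.5126 kJ/s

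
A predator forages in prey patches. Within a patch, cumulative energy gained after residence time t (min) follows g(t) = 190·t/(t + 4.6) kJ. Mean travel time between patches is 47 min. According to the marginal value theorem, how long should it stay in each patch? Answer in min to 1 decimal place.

Maximise g(t)/(T+t): set derivative to zero → g'(t)(T+t) = g(t).
g'(t) = 190·4.6/(t + 4.6)². Setting 190·4.6/(t+4.6)² = 190t/[(t+4.6)(47+t)] gives 4.6(47+t) = t(t+4.6), so t² = 4.6×47 = 216.2.
t* = √216.2 = 14.7 min.

14.7 min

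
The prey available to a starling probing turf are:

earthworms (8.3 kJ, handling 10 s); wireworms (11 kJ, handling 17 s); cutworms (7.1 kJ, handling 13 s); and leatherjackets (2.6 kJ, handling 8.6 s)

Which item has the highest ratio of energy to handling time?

earthworms

In descending order of E/h:
earthworms: 8.3/10 = 0.83 kJ/s
wireworms: 11/17 = 0.647 kJ/s
cutworms: 7.1/13 = 0.546 kJ/s
leatherjackets: 2.6/8.6 = 0.302 kJ/s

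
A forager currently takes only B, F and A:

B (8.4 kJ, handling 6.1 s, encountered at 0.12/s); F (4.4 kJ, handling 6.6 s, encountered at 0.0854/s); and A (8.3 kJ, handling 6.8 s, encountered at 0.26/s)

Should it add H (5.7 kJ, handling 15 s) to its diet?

No

On B, F and A alone, R = ΣλE/(1+Σλh) = 3.542/4.064 = 0.8716 kJ/s.
Profitability of H: 5.7/15 = 0.38 kJ/s.
0.38 < 0.8716, so adding H would lower the average — exclude it.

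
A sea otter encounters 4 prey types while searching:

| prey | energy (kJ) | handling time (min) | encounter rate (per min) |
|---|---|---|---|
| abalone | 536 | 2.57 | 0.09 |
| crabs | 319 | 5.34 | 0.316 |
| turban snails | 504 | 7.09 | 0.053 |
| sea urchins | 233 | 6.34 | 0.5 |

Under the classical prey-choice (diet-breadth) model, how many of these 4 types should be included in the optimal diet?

E/h in descending order: abalone 209, turban snails 71.1, crabs 59.7, sea urchins 36.8 kJ/min. The optimal diet is the largest prefix of this list for which every included type satisfies E_i/h_i > R on the types above it.
Rate on top 1: 39.18. turban snails: 71.1 > 39.18 → include.
Rate on top 2: 46.64. crabs: 59.7 > 46.64 → include.
Rate on top 3: 53.35. sea urchins: 36.8 < 53.35 → exclude; stop.
Optimal diet: abalone, turban snails, crabs — 3 of 4 types.

3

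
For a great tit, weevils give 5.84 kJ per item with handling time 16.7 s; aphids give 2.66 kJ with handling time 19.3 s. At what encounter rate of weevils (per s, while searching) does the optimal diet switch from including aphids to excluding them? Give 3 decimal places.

0.039 per s

The zero-one rule: include aphids iff E₂/h₂ > λE₁/(1+λh₁). Equality gives the switch point.
λE₁h₂ = E₂ + λE₂h₁ ⇒ λ = E₂/(E₁h₂ − E₂h₁) = 2.66/(112.7 − 44.42) = 0.03895 per s.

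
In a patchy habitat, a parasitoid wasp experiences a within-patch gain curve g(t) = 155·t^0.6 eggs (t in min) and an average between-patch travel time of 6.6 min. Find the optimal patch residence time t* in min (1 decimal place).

9.9 min

By the marginal value theorem, leave when the instantaneous gain rate g'(t) equals the habitat-wide average g(t)/(T + t).
g'(t) = 0.6·155·t^-0.4. Setting 0.6·155·t^-0.4 = 155·t^0.6/(6.6+t) gives 0.6(6.6+t) = t, so 0.40·t = 0.6×6.6.
t* = 0.6×6.6/0.40 = 9.9 min.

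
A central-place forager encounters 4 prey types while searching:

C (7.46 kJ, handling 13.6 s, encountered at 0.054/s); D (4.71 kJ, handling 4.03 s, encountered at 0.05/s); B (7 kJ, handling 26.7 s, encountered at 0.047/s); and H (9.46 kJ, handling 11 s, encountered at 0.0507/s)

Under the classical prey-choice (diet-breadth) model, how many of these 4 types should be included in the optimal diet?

3

Profitabilities (E/h, kJ/s): D 1.17, H 0.86, C 0.549, B 0.262. Add prey in this order while the next type's profitability exceeds the intake rate on those already taken.
Rate on top 1: 0.196. H: 0.86 > 0.196 → include.
Rate on top 2: 0.4065. C: 0.549 > 0.4065 → include.
Rate on top 3: 0.4483. B: 0.262 < 0.4483 → exclude; stop.
Optimal diet: D, H, C — 3 of 4 types.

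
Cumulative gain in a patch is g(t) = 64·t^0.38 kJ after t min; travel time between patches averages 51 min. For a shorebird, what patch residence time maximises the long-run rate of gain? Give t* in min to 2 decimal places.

Optimal t* satisfies g'(t*) = g(t*)/(T + t*).
g'(t) = 0.38·64·t^-0.62. Setting 0.38·64·t^-0.62 = 64·t^0.38/(51+t) gives 0.38(51+t) = t, so 0.62·t = 0.38×51.
t* = 0.38×51/0.62 = 31.26 min.

31.26 min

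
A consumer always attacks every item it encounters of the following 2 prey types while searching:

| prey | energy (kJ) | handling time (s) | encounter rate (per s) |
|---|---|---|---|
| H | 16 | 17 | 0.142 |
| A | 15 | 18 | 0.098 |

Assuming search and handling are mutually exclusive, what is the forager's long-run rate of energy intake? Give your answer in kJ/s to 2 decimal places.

R = Σλ_iE_i / (1 + Σλ_ih_i)
Numerator: 0.142×16 + 0.098×15 = 3.742
Denominator: 1 + 0.142×17 + 0.098×18 = 5.178
R = 3.742/5.178 = 0.7227 kJ/s

0.72 kJ/s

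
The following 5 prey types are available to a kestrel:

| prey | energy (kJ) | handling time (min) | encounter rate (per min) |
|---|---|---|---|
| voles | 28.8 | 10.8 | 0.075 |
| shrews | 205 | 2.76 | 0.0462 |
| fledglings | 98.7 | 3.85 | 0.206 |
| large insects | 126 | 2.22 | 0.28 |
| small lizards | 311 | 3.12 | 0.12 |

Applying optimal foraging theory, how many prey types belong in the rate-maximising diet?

3

Rank by E/h (kJ/min): small lizards 99.7, shrews 74.3, large insects 56.8, fledglings 25.6, voles 2.67. Include each in turn until the next type's E/h falls below the running intake rate.
Rate on top 1: 27.15. shrews: 74.3 > 27.15 → include.
Rate on top 2: 31.15. large insects: 56.8 > 31.15 → include.
Rate on top 3: 38.65. fledglings: 25.6 < 38.65 → exclude; stop.
Optimal diet: small lizards, shrews, large insects — 3 of 5 types.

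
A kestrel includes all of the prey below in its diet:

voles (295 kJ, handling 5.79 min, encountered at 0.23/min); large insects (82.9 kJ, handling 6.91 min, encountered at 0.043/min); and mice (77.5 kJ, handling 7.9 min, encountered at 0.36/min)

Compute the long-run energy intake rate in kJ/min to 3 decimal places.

R = (0.23×295 + 0.043×82.9 + 0.36×77.5) / (1 + 0.23×5.79 + 0.043×6.91 + 0.36×7.9) = 99.31/5.473 = 18.15 kJ/min.

18.147 kJ/min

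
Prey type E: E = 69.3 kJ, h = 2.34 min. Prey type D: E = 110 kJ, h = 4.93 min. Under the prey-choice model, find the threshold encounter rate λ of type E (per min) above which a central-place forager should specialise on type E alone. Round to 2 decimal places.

1.31 per min

The zero-one rule: include type D iff E₂/h₂ > λE₁/(1+λh₁). Equality gives the switch point.
λE₁h₂ = E₂ + λE₂h₁ ⇒ λ = E₂/(E₁h₂ − E₂h₁) = 110/(341.6 − 257.4) = 1.306 per min.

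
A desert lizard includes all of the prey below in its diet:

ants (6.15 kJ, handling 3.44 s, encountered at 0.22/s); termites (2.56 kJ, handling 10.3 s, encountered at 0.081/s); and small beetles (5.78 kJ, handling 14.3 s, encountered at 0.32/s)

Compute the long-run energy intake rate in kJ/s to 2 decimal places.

0.48 kJ/s

R = Σλ_iE_i / (1 + Σλ_ih_i)
Numerator: 0.22×6.15 + 0.081×2.56 + 0.32×5.78 = 3.41
Denominator: 1 + 0.22×3.44 + 0.081×10.3 + 0.32×14.3 = 7.167
R = 3.41/7.167 = 0.4758 kJ/s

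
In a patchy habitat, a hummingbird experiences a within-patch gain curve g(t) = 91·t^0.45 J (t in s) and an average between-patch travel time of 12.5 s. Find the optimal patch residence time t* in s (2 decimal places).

Maximise g(t)/(T+t): set derivative to zero → g'(t)(T+t) = g(t).
g'(t) = 0.45·91·t^-0.55. Setting 0.45·91·t^-0.55 = 91·t^0.45/(12.5+t) gives 0.45(12.5+t) = t, so 0.55·t = 0.45×12.5.
t* = 0.45×12.5/0.55 = 10.23 s.

10.23 s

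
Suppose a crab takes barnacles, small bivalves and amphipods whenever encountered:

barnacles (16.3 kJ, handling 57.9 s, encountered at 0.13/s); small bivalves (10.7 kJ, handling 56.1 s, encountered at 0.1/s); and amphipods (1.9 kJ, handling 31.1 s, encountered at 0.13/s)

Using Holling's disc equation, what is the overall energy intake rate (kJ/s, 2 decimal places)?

R = Σλ_iE_i / (1 + Σλ_ih_i)
Numerator: 0.13×16.3 + 0.1×10.7 + 0.13×1.9 = 3.436
Denominator: 1 + 0.13×57.9 + 0.1×56.1 + 0.13×31.1 = 18.18
R = 3.436/18.18 = 0.189 kJ/s

0.19 kJ/s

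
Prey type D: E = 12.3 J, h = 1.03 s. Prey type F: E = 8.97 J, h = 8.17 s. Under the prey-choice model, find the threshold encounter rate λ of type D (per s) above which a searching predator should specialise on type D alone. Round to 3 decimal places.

At the threshold, the rate on type D alone equals the profitability of type F: λ·12.3/(1 + λ·1.03) = 8.97/8.17 = 1.098.
Rearranging, λ(12.3 − 1.098×1.03) = 1.098, so λ = 1.098/11.17 = 0.0983 per s.

0.098 per s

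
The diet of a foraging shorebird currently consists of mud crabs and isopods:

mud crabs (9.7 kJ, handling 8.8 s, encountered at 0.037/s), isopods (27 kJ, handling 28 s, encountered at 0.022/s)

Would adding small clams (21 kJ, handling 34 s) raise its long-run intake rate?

Current rate: (0.037×9.7 + 0.022×27)/(1 + 0.037×8.8 + 0.022×28) = 0.4908 kJ/s.
small clams: E/h = 21/34 = 0.6176 kJ/s.
0.6176 > 0.4908, so adding small clams raises the average — include it.

Yes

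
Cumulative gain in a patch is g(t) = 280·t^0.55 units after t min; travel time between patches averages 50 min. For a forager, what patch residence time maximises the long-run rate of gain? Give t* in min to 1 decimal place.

By the marginal value theorem, leave when the instantaneous gain rate g'(t) equals the habitat-wide average g(t)/(T + t).
g'(t) = 0.55·280·t^-0.45. Setting 0.55·280·t^-0.45 = 280·t^0.55/(50+t) gives 0.55(50+t) = t, so 0.45·t = 0.55×50.
t* = 0.55×50/0.45 = 61.11 min.

61.1 min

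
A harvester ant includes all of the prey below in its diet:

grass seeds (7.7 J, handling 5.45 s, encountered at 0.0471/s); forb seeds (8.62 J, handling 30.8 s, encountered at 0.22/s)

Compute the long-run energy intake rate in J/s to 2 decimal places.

0.28 J/s

R = (0.0471×7.7 + 0.22×8.62) / (1 + 0.0471×5.45 + 0.22×30.8) = 2.259/8.033 = 0.2812 J/s.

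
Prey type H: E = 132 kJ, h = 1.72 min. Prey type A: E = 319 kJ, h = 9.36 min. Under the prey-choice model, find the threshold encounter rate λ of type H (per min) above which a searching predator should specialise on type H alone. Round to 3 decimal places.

0.464 per min

The zero-one rule: include type A iff E₂/h₂ > λE₁/(1+λh₁). Equality gives the switch point.
λE₁h₂ = E₂ + λE₂h₁ ⇒ λ = E₂/(E₁h₂ − E₂h₁) = 319/(1236 − 548.7) = 0.4644 per min.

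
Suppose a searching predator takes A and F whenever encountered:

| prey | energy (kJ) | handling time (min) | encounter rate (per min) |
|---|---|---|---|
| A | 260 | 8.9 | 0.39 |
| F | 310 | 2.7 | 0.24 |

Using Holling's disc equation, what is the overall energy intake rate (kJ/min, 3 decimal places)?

34.343 kJ/min

R = Σλ_iE_i / (1 + Σλ_ih_i)
Numerator: 0.39×260 + 0.24×310 = 175.8
Denominator: 1 + 0.39×8.9 + 0.24×2.7 = 5.119
R = 175.8/5.119 = 34.34 kJ/min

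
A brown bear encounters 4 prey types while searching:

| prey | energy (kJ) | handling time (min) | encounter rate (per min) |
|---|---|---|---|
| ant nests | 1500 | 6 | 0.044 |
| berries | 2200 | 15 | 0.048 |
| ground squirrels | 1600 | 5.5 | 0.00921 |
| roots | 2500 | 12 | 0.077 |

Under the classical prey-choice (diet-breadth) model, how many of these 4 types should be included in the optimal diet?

4

E/h in descending order: ground squirrels 291, ant nests 250, roots 208, berries 147 kJ/min. The optimal diet is the largest prefix of this list for which every included type satisfies E_i/h_i > R on the types above it.
Rate on top 1: 14.03. ant nests: 250 > 14.03 → include.
Rate on top 2: 61.41. roots: 208 > 61.41 → include.
Rate on top 3: 122.1. berries: 147 > 122.1 → include.
Optimal diet: ground squirrels, ant nests, roots, berries — 4 of 4 types.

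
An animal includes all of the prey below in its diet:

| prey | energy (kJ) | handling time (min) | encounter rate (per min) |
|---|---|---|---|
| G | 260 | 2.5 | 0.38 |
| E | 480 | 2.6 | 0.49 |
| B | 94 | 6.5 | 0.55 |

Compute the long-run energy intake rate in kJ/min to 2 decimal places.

56.73 kJ/min

R = Σλ_iE_i / (1 + Σλ_ih_i)
Numerator: 0.38×260 + 0.49×480 + 0.55×94 = 385.7
Denominator: 1 + 0.38×2.5 + 0.49×2.6 + 0.55×6.5 = 6.799
R = 385.7/6.799 = 56.73 kJ/min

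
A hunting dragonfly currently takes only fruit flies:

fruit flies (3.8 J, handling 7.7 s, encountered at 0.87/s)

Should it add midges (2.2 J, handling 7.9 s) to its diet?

No

Intake rate on the current diet: R = (0.87×3.8) / (1 + 0.87×7.7) = 3.306/7.699 = 0.4294 J/s.
Profitability of midges: 2.2/7.9 = 0.2785 J/s.
0.2785 < 0.4294, so adding midges would lower the average — exclude it.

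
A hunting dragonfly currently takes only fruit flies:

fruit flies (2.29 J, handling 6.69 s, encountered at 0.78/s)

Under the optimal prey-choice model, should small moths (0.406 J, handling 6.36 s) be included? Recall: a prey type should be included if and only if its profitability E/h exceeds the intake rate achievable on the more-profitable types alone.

No

Current rate: (0.78×2.29)/(1 + 0.78×6.69) = 0.2873 J/s.
small moths: E/h = 0.406/6.36 = 0.06384 J/s.
Since 0.06384 < R, time spent handling small moths is better spent searching.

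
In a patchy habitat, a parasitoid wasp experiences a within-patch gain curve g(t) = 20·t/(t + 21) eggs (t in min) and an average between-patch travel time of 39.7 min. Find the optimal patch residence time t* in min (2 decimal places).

Optimal t* satisfies g'(t*) = g(t*)/(T + t*).
g'(t) = 20·21/(t + 21)². Setting 20·21/(t+21)² = 20t/[(t+21)(39.7+t)] gives 21(39.7+t) = t(t+21), so t² = 21×39.7 = 833.7.
t* = √833.7 = 28.87 min.

28.87 min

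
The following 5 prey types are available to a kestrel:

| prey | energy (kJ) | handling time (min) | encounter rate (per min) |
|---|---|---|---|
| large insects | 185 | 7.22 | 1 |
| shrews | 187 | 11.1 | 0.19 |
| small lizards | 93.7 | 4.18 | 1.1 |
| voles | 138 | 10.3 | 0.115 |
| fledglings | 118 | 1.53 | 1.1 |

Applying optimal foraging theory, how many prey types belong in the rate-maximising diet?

1

Rank by E/h (kJ/min): fledglings 77.1, large insects 25.6, small lizards 22.4, shrews 16.8, voles 13.4. Include each in turn until the next type's E/h falls below the running intake rate.
Rate on top 1: 48.38. large insects: 25.6 < 48.38 → exclude; stop.
Optimal diet: fledglings — 1 of 5 types.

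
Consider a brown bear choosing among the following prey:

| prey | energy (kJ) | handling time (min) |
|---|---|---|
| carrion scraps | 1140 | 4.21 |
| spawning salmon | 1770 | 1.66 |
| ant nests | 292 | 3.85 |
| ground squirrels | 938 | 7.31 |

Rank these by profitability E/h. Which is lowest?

ant nests

Profitability E/h (kJ/min): carrion scraps = 1140/4.21 = 271, spawning salmon = 1770/1.66 = 1.07e+03, ant nests = 292/3.85 = 75.8, ground squirrels = 938/7.31 = 128.
Ranked: spawning salmon > carrion scraps > ground squirrels > ant nests.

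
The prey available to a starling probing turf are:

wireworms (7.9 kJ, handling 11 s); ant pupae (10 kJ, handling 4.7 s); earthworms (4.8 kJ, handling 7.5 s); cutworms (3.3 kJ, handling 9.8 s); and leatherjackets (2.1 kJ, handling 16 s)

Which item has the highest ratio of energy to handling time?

ant pupae

In descending order of E/h:
ant pupae: 10/4.7 = 2.13 kJ/s
wireworms: 7.9/11 = 0.718 kJ/s
earthworms: 4.8/7.5 = 0.64 kJ/s
cutworms: 3.3/9.8 = 0.337 kJ/s
leatherjackets: 2.1/16 = 0.131 kJ/s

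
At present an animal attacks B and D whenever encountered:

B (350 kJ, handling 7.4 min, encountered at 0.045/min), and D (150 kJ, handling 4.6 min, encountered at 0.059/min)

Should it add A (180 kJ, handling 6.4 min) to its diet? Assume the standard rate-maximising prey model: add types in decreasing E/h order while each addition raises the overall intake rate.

On B and D alone, R = ΣλE/(1+Σλh) = 24.6/1.604 = 15.33 kJ/min.
A: E/h = 180/6.4 = 28.12 kJ/min.
28.12 > 15.33, so adding A raises the average — include it.

Yes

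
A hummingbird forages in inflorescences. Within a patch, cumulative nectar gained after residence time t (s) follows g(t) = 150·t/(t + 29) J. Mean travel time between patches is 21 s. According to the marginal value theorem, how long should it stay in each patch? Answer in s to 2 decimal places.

Optimal t* satisfies g'(t*) = g(t*)/(T + t*).
g'(t) = 150·29/(t + 29)². Setting 150·29/(t+29)² = 150t/[(t+29)(21+t)] gives 29(21+t) = t(t+29), so t² = 29×21 = 609.
t* = √609 = 24.68 s.

24.68 s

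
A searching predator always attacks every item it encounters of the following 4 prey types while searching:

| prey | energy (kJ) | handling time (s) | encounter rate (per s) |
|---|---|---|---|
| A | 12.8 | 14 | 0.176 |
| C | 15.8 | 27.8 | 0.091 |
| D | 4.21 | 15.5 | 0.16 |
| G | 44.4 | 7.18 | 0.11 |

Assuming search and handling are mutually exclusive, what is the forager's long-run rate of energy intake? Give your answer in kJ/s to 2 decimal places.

R = Σλ_iE_i / (1 + Σλ_ih_i)
Numerator: 0.176×12.8 + 0.091×15.8 + 0.16×4.21 + 0.11×44.4 = 9.248
Denominator: 1 + 0.176×14 + 0.091×27.8 + 0.16×15.5 + 0.11×7.18 = 9.264
R = 9.248/9.264 = 0.9983 kJ/s

1.00 kJ/s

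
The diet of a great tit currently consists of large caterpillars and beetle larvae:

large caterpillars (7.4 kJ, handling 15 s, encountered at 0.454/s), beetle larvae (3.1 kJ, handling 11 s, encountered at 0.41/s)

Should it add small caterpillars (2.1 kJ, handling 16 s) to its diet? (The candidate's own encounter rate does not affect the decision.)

No

Current rate: (0.454×7.4 + 0.41×3.1)/(1 + 0.454×15 + 0.41×11) = 0.3759 kJ/s.
Profitability of small caterpillars: 2.1/16 = 0.1313 kJ/s.
Since 0.1313 < R, time spent handling small caterpillars is better spent searching.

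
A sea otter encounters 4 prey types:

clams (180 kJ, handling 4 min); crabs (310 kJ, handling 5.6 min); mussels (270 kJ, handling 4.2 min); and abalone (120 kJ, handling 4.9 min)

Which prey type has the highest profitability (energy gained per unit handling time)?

In descending order of E/h:
mussels: 270/4.2 = 64.3 kJ/min
crabs: 310/5.6 = 55.4 kJ/min
clams: 180/4 = 45 kJ/min
abalone: 120/4.9 = 24.5 kJ/min

mussels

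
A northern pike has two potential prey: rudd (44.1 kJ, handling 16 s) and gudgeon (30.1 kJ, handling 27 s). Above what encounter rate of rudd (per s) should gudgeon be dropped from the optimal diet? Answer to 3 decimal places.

The zero-one rule: include gudgeon iff E₂/h₂ > λE₁/(1+λh₁). Equality gives the switch point.
λE₁h₂ = E₂ + λE₂h₁ ⇒ λ = E₂/(E₁h₂ − E₂h₁) = 30.1/(1191 − 481.6) = 0.04245 per s.

0.042 per s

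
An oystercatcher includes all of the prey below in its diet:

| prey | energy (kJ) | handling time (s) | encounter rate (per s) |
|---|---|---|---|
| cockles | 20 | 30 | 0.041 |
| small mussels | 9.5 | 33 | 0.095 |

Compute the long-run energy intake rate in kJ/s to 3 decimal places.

Energy encountered per unit search time: 0.041×20 + 0.095×9.5 = 1.723 kJ/s.
Handling time per unit search time: 0.041×30 + 0.095×33 = 4.365.
Rate = 1.723/(1 + 4.365) = 0.3211 kJ/s.

0.321 kJ/s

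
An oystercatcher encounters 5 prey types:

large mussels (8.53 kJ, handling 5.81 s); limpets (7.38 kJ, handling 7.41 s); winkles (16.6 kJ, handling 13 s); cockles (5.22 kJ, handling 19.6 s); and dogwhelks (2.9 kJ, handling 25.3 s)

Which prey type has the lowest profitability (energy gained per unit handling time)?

dogwhelks

Profitability E/h (kJ/s): large mussels = 8.53/5.81 = 1.47, limpets = 7.38/7.41 = 0.996, winkles = 16.6/13 = 1.28, cockles = 5.22/19.6 = 0.266, dogwhelks = 2.9/25.3 = 0.115.
Ranked: large mussels > winkles > limpets > cockles > dogwhelks.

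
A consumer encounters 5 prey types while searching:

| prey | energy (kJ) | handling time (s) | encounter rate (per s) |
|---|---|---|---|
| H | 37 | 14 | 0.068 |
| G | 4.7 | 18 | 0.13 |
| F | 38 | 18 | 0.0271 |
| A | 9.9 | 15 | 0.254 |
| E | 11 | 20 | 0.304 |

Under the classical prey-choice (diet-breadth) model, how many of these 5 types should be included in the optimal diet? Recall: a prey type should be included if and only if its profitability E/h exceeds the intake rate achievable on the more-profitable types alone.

2

Profitabilities (E/h, kJ/s): H 2.64, F 2.11, A 0.66, E 0.55, G 0.261. Add prey in this order while the next type's profitability exceeds the intake rate on those already taken.
Rate on top 1: 1.289. F: 2.11 > 1.289 → include.
Rate on top 2: 1.453. A: 0.66 < 1.453 → exclude; stop.
Optimal diet: H, F — 2 of 5 types.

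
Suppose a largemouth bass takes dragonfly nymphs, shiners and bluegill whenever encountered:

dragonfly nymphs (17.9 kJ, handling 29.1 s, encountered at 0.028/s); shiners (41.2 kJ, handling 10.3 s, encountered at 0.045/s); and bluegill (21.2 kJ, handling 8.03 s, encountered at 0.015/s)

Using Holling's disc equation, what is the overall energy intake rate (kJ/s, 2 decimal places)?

1.11 kJ/s

Energy encountered per unit search time: 0.028×17.9 + 0.045×41.2 + 0.015×21.2 = 2.673 kJ/s.
Handling time per unit search time: 0.028×29.1 + 0.045×10.3 + 0.015×8.03 = 1.399.
Rate = 2.673/(1 + 1.399) = 1.114 kJ/s.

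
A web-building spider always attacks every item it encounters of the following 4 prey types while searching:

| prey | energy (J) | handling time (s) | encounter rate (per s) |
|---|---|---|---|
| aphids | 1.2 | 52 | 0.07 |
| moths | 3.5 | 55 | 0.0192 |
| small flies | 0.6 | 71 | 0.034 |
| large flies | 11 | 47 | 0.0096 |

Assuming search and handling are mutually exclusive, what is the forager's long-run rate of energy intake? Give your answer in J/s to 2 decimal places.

0.03 J/s

R = (0.07×1.2 + 0.0192×3.5 + 0.034×0.6 + 0.0096×11) / (1 + 0.07×52 + 0.0192×55 + 0.034×71 + 0.0096×47) = 0.2772/8.561 = 0.03238 J/s.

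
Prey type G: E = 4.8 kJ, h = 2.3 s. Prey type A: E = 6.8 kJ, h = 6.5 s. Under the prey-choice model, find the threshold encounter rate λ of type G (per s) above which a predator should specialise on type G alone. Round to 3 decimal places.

At the threshold, the rate on type G alone equals the profitability of type A: λ·4.8/(1 + λ·2.3) = 6.8/6.5 = 1.046.
Rearranging, λ(4.8 − 1.046×2.3) = 1.046, so λ = 1.046/2.394 = 0.437 per s.

0.437 per s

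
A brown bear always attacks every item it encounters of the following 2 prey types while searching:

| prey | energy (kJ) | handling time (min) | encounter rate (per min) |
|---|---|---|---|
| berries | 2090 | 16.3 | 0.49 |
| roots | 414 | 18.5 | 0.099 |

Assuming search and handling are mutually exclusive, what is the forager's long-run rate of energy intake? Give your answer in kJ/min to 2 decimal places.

98.45 kJ/min

R = Σλ_iE_i / (1 + Σλ_ih_i)
Numerator: 0.49×2090 + 0.099×414 = 1065
Denominator: 1 + 0.49×16.3 + 0.099×18.5 = 10.82
R = 1065/10.82 = 98.45 kJ/min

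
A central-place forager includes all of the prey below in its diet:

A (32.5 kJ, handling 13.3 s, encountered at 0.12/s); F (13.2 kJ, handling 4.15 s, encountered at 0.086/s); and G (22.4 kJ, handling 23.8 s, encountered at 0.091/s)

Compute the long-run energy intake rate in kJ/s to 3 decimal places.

R = (0.12×32.5 + 0.086×13.2 + 0.091×22.4) / (1 + 0.12×13.3 + 0.086×4.15 + 0.091×23.8) = 7.074/5.119 = 1.382 kJ/s.

1.382 kJ/s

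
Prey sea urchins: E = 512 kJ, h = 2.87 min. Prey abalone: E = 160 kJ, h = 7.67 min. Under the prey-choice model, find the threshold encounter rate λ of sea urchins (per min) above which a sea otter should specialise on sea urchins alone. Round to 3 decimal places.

The zero-one rule: include abalone iff E₂/h₂ > λE₁/(1+λh₁). Equality gives the switch point.
λE₁h₂ = E₂ + λE₂h₁ ⇒ λ = E₂/(E₁h₂ − E₂h₁) = 160/(3927 − 459.2) = 0.04614 per min.

0.046 per min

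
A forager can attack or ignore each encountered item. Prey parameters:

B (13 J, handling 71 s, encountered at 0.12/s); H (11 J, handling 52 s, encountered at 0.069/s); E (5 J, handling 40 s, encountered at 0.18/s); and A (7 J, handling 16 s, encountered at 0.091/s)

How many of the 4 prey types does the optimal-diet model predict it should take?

Rank by E/h (J/s): A 0.438, H 0.212, B 0.183, E 0.125. Include each in turn until the next type's E/h falls below the running intake rate.
Rate on top 1: 0.2594. H: 0.212 < 0.2594 → exclude; stop.
Optimal diet: A — 1 of 4 types.

1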